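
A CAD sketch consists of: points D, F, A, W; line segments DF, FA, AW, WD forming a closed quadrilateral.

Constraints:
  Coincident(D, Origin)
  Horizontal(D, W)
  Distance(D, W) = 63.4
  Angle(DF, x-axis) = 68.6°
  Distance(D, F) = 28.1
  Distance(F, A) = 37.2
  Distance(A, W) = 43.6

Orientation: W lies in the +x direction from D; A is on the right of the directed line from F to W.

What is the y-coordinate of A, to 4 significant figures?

-9.497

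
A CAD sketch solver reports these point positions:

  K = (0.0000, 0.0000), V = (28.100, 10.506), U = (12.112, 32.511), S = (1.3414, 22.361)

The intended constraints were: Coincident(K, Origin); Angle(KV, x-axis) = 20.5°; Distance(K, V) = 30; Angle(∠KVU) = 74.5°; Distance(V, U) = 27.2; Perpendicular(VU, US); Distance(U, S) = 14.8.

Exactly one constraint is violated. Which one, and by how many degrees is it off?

Perpendicular(VU, US) — off by 7.30°.

K = (0.00, 0.00) ✓; KV at 20.50° ✓; |KV| = 30.00 ✓; ∠KVU = 74.50° ✓; |VU| = 27.20 ✓; ∠(VU, US) = 97.30° ✗; |US| = 14.80 ✓.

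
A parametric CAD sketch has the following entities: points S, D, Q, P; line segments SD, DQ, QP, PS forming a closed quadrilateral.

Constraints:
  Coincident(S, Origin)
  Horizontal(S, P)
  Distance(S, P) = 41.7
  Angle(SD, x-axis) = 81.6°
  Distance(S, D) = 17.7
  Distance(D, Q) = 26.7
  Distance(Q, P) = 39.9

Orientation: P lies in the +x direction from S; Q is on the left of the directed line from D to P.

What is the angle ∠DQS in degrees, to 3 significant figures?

16.0°

Checks: |DQ| = 26.70 ✓; |QP| = 39.90 ✓.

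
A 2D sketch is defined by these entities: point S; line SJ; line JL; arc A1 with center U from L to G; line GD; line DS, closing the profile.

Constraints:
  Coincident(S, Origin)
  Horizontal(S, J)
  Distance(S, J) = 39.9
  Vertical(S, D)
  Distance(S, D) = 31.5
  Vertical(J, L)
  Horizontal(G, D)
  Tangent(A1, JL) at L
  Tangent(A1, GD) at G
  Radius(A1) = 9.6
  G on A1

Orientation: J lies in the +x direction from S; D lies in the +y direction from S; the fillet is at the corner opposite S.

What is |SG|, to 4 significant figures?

43.71

S is at the origin; S and J share the same y with |SJ| = 39.9 and J on the +x side, so J = (39.90, 0.000). SD is vertical with |SD| = 31.5 and D on the +y side, so D = (0.000, 31.50). The virtual corner opposite S is at (39.90, 31.50). Since A1 is tangent to JL there, UL ⟂ JL and tangency of A1 to GD means the radius UG is perpendicular to GD, with radius 9.6, so the center U sits 9.6 in from both sides at U = (30.30, 21.90). That places the tangent points at L = (39.90, 21.90) on JL and G = (30.30, 31.50) on GD. Then |SG| = |G − S| = 43.71.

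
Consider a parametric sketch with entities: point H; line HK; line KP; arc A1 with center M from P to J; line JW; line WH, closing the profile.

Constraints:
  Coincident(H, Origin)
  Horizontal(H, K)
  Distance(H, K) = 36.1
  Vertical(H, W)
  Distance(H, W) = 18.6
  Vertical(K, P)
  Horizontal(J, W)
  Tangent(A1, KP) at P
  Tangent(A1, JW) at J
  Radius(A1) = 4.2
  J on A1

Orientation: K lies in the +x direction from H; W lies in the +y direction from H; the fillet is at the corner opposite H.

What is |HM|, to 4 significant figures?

35.00

H is at the origin; HK is horizontal with |HK| = 36.1 and K on the +x side, so K = (36.10, 0.000). H and W share the same x with |HW| = 18.6 and W on the +y side, so W = (0.000, 18.60). The virtual corner opposite H is at (36.10, 18.60). Tangency of A1 to KP means the radius MP is perpendicular to KP and tangency of A1 to JW means the radius MJ is perpendicular to JW, with radius 4.2, so the center M sits 4.2 in from both sides at M = (31.90, 14.40). Then |HM| = |M − H| = 35.00.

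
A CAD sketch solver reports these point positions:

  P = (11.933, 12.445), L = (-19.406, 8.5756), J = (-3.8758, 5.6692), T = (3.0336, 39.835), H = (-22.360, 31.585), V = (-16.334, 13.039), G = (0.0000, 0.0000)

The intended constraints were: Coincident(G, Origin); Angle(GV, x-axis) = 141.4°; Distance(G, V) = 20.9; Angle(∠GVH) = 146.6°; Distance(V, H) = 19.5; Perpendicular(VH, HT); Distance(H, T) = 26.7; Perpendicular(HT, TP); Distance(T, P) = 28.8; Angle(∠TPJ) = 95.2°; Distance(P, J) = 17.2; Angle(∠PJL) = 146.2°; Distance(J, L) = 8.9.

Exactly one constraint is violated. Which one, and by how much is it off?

Distance(J, L) = 8.9 — off by 6.90.

G = (0.00, 0.00) ✓; GV at 141.4° ✓; |GV| = 20.90 ✓; ∠GVH = 146.6° ✓; |VH| = 19.50 ✓; ∠(VH, HT) = 90.00° ✓; |HT| = 26.70 ✓; ∠(HT, TP) = 90.00° ✓; |TP| = 28.80 ✓; ∠TPJ = 95.20° ✓; |PJ| = 17.20 ✓; ∠PJL = 146.2° ✓; |JL| = 15.80 ✗.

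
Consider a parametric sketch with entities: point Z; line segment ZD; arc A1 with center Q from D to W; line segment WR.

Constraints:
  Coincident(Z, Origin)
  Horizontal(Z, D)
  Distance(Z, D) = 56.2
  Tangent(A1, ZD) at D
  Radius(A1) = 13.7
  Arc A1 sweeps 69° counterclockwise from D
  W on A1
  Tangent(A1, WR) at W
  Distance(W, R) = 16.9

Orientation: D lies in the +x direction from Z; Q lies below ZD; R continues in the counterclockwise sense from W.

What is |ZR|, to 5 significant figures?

44.709

Z is at the origin; ZD is horizontal with |ZD| = 56.2 and D on the +x side, so D = (56.200, 0.0000). Tangency of A1 to ZD means the radius QD is perpendicular to ZD, so Q = D + (0, -13.7) = (56.200, -13.700). On A1, D sits at bearing 90° from Q; a 69° counterclockwise sweep puts W at bearing 159°, so W = Q + 13.7·(cos 159°, sin 159°) = (43.410, -8.7904). A1 meets WR tangentially, so QW is at right angles to WR, so WR runs along (−sin 159°, cos 159°); with |WR| = 16.9, R = (37.354, -24.568). Then |ZR| = |R − Z| = 44.709.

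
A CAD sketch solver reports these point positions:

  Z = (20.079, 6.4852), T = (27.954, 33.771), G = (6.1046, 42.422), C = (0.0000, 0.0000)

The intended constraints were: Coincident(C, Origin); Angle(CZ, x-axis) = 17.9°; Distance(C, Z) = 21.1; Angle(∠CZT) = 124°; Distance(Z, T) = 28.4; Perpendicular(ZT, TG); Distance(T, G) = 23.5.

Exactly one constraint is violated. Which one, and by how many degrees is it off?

Perpendicular(ZT, TG) — off by 5.50°.

C = (0.00, 0.00) ✓; CZ at 17.90° ✓; |CZ| = 21.10 ✓; ∠CZT = 124.0° ✓; |ZT| = 28.40 ✓; ∠(ZT, TG) = 84.50° ✗; |TG| = 23.50 ✓.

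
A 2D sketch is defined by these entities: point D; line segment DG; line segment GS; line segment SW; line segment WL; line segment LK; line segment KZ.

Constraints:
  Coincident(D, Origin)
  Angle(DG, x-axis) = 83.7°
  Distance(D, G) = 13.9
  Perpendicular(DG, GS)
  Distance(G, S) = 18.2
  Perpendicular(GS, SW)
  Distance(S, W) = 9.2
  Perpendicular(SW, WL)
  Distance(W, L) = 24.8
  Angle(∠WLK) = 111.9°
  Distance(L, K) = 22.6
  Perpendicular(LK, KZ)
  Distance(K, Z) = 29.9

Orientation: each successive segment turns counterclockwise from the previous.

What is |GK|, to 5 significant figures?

19.089

D is at the origin; DG runs at 83.7° with length 13.9, so G = (1.5253, 13.816). The perpendicularity gives GS at right angles to DG, so GS runs at 173.70°; with |GS| = 18.2, S = (-16.565, 15.813). The perpendicularity gives SW at right angles to GS, so SW runs at -96.300°; with |SW| = 9.2, W = (-17.574, 6.6688). SW is perpendicular to WL, so WL runs at -6.3000°; with |WL| = 24.8, L = (7.0759, 3.9474). ∠WLK = 111.9° gives LK at 61.800° from the x-axis; with |LK| = 22.6, K = (17.756, 23.865). Then |GK| = |K − G| = 19.089.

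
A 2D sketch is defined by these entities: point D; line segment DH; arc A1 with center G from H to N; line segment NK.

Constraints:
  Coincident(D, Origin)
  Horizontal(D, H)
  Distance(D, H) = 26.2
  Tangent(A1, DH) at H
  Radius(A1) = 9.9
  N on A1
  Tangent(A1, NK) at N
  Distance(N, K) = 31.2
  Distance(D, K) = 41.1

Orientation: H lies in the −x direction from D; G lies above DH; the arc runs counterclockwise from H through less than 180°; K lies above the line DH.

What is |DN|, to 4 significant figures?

18.46

Checks: |GN| = 9.900 ✓; ∠(GN, NK) = 90.00° ✓; |NK| = 31.20 ✓; |DK| = 41.10 ✓.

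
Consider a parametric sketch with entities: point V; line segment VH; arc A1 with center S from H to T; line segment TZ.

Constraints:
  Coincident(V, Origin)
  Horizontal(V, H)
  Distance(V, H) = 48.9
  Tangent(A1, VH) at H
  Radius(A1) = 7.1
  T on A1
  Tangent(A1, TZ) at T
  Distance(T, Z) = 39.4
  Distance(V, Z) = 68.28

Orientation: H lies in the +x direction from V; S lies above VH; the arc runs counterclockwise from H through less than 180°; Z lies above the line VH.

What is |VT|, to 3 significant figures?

56.5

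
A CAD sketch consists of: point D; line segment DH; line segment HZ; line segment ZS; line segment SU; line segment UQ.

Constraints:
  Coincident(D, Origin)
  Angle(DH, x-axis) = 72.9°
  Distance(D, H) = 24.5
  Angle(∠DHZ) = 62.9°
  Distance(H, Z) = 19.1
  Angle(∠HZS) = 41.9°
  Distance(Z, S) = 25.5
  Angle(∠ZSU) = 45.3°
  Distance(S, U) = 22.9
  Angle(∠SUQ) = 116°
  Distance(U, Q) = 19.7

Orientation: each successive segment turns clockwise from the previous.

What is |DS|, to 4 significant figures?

12.03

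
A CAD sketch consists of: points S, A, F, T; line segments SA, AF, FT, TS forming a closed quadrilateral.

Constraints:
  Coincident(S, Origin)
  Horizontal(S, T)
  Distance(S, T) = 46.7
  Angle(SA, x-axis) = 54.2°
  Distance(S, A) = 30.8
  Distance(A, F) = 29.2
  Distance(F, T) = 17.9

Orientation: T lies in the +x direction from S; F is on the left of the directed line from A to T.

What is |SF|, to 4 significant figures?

49.68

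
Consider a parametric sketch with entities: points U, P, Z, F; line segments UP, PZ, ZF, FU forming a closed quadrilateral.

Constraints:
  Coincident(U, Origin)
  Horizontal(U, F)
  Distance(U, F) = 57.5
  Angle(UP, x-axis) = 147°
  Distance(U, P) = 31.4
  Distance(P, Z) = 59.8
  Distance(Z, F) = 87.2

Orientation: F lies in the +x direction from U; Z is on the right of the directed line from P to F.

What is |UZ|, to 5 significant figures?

46.216

Checks: |PZ| = 59.80 ✓; |ZF| = 87.20 ✓.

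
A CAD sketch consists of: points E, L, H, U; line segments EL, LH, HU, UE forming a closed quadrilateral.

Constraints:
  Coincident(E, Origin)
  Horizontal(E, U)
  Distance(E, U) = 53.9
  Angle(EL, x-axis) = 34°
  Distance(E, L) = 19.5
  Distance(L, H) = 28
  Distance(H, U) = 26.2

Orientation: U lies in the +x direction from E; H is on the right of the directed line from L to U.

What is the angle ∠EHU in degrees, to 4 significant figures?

128.3°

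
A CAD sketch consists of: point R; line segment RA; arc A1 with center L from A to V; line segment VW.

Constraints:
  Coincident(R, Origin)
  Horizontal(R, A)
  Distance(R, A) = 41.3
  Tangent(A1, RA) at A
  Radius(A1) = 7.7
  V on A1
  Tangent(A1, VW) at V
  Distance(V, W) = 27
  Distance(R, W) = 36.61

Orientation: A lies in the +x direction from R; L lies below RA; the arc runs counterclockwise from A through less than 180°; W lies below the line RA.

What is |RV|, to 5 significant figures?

34.632

R is at the origin; R and A share the same y with |RA| = 41.3 and A on the +x side, so A = (41.300, 0.0000). Tangency of A1 to RA means the radius LA is perpendicular to RA, so L = A + (0, -7.7) = (41.300, -7.7000). Since LV ⟂ VW (tangency), |LW| = √(7.7² + 27.0²) = 28.077 regardless of where V sits on A1. So W lies on both circle(R, 36.61) and circle(L, 28.077); the below-RA intersection is W = (22.695, -28.727). V is the foot of the tangent from W: V = (34.355, -4.3746).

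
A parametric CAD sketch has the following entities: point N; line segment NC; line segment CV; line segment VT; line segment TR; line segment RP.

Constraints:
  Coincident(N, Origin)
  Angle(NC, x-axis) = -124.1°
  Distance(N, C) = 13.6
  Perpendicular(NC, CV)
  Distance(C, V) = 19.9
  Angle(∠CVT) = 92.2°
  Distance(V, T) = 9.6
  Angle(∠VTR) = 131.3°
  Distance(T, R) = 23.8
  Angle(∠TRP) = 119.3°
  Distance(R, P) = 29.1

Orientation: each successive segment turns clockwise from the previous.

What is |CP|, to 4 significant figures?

30.27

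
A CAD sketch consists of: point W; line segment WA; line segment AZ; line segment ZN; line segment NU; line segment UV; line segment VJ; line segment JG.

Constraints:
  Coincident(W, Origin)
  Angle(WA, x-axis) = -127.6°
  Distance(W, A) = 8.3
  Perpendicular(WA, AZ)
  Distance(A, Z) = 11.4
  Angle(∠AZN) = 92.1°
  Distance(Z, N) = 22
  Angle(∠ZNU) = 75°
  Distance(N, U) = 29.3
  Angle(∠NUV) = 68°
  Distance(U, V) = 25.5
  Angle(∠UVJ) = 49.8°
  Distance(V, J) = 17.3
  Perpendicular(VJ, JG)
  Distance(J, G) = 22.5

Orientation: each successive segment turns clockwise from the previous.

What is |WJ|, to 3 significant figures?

3.99

W is at the origin; WA runs at -127.6° with length 8.3, so A = (-5.06, -6.58). WA ⟂ AZ, so AZ runs at 142°; with |AZ| = 11.4, Z = (-14.1, 0.380). ∠AZN = 92.1° gives ZN at 54.5° from the x-axis; with |ZN| = 22.0, N = (-1.32, 18.3). ∠ZNU = 75.0° gives NU at -50.5° from the x-axis; with |NU| = 29.3, U = (17.3, -4.32). ∠NUV = 68.0° gives UV at -163° from the x-axis; with |UV| = 25.5, V = (-7.00, -12.0). ∠UVJ = 49.8° gives VJ at 67.3° from the x-axis; with |VJ| = 17.3, J = (-0.327, 3.97). Then |WJ| = |J − W| = 3.99.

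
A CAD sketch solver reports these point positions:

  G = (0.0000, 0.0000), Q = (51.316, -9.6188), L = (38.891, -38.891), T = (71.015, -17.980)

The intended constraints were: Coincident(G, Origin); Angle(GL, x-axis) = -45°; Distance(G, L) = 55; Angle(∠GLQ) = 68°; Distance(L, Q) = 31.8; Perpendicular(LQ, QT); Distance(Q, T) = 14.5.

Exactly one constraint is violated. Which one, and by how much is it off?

Distance(Q, T) = 14.5 — off by 6.90.

G = (0.00, 0.00) ✓; GL at -45.00° ✓; |GL| = 55.00 ✓; ∠GLQ = 68.00° ✓; |LQ| = 31.80 ✓; ∠(LQ, QT) = 90.00° ✓; |QT| = 21.40 ✗.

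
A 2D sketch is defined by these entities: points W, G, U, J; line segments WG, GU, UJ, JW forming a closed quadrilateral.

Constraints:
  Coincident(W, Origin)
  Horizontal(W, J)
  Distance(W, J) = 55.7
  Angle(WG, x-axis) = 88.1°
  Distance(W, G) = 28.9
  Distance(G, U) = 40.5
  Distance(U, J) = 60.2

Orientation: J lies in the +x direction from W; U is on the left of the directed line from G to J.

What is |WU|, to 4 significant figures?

63.69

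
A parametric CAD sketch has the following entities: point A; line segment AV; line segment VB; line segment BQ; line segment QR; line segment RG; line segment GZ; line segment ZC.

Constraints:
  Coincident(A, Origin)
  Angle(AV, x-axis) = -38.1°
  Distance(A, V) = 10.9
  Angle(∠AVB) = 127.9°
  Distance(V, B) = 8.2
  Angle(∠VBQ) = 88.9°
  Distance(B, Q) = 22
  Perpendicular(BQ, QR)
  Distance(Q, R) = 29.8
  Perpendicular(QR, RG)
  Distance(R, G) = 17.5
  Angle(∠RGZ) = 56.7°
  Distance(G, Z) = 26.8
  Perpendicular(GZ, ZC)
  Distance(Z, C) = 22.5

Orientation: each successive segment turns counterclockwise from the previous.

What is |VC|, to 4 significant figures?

39.59

A is at the origin; AV runs at -38.1° with length 10.9, so V = (8.578, -6.726). ∠AVB = 127.9° gives VB at 14.00° from the x-axis; with |VB| = 8.2, B = (16.53, -4.742). ∠VBQ = 88.9° gives BQ at 105.1° from the x-axis; with |BQ| = 22.0, Q = (10.80, 16.50). BQ ⟂ QR, so QR runs at -164.9°; with |QR| = 29.8, R = (-17.97, 8.735). The perpendicularity gives RG at right angles to QR, so RG runs at -74.90°; with |RG| = 17.5, G = (-13.41, -8.160). ∠RGZ = 56.7° gives GZ at 48.40° from the x-axis; with |GZ| = 26.8, Z = (4.384, 11.88). The perpendicularity gives ZC at right angles to GZ, so ZC runs at 138.4°; with |ZC| = 22.5, C = (-12.44, 26.82). Then |VC| = |C − V| = 39.59.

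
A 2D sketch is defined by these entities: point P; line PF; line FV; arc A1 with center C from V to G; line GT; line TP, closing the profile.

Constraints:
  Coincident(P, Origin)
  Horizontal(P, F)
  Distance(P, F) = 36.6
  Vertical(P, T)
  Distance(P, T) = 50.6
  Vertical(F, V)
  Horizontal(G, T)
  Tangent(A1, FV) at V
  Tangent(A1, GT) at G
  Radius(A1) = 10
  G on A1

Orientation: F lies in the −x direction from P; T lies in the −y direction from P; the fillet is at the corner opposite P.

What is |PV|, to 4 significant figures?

54.66

P is at the origin; PF is horizontal with |PF| = 36.6 and F on the −x side, so F = (-36.60, 0.000). P and T share the same x with |PT| = 50.6 and T on the −y side, so T = (0.000, -50.60). The virtual corner opposite P is at (-36.60, -50.60). Tangency of A1 to FV means the radius CV is perpendicular to FV and since A1 is tangent to GT there, CG ⟂ GT, with radius 10.0, so the center C sits 10.0 in from both sides at C = (-26.60, -40.60). That places the tangent points at V = (-36.60, -40.60) on FV and G = (-26.60, -50.60) on GT. Then |PV| = |V − P| = 54.66.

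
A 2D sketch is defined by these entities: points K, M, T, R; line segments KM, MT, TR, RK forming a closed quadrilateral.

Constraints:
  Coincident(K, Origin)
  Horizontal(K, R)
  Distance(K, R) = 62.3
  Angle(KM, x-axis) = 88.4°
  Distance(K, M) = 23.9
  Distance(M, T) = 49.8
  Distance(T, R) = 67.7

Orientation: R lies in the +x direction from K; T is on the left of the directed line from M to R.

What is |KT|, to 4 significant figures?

69.87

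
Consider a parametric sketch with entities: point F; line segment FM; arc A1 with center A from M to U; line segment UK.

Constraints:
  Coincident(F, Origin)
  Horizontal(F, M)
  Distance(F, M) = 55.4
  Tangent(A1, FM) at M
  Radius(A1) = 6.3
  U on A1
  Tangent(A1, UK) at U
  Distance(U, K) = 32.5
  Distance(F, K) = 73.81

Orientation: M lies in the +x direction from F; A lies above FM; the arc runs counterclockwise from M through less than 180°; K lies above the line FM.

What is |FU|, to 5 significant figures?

61.992

Checks: |AU| = 6.300 ✓; ∠(AU, UK) = 90.00° ✓; |UK| = 32.50 ✓; |FK| = 73.81 ✓.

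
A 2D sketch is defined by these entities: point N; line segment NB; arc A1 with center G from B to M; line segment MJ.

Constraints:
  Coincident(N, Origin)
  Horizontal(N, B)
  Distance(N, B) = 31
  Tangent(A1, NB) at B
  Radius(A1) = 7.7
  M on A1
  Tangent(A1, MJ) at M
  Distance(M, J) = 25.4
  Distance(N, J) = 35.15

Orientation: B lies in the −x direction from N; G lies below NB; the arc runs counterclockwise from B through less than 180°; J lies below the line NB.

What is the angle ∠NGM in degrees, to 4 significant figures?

146.4°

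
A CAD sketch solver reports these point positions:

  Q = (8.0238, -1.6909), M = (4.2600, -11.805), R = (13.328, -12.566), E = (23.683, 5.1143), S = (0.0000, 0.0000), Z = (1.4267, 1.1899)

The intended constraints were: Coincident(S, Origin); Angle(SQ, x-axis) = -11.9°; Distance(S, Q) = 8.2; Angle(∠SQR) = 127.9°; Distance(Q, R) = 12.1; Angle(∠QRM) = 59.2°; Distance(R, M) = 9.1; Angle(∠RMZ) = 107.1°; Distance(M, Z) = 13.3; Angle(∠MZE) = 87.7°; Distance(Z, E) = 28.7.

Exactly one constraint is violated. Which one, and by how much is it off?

Distance(Z, E) = 28.7 — off by 6.10.

S = (0.00, 0.00) ✓; SQ at -11.90° ✓; |SQ| = 8.200 ✓; ∠SQR = 127.9° ✓; |QR| = 12.10 ✓; ∠QRM = 59.20° ✓; |RM| = 9.100 ✓; ∠RMZ = 107.1° ✓; |MZ| = 13.30 ✓; ∠MZE = 87.70° ✓; |ZE| = 22.60 ✗.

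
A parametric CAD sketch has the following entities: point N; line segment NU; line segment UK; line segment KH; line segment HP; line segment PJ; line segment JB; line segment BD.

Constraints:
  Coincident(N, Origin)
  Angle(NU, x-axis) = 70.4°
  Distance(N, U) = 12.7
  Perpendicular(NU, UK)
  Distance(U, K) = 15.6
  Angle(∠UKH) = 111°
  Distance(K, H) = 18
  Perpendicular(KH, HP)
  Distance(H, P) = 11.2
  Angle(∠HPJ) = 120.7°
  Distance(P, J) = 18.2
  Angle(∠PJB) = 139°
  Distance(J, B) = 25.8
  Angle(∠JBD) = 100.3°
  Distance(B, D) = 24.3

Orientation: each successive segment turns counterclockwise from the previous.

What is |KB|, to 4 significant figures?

27.98

∠HPJ = 120.7° gives PJ at 18.70° from the x-axis; with |PJ| = 18.2, J = (3.593, 2.077). ∠PJB = 139.0° gives JB at 59.70° from the x-axis; with |JB| = 25.8, B = (16.61, 24.35). Then |KB| = |B − K| = 27.98.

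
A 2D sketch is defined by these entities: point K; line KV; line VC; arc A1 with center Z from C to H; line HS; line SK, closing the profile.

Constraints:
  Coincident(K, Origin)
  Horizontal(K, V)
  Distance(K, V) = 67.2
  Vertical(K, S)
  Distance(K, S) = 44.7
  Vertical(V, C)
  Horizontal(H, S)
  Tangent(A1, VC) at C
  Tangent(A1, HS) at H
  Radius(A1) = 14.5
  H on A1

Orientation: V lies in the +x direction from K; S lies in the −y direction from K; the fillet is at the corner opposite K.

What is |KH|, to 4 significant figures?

69.10

K is at the origin; KV is horizontal with |KV| = 67.2 and V on the +x side, so V = (67.20, 0.000). KS is vertical with |KS| = 44.7 and S on the −y side, so S = (0.000, -44.70). The virtual corner opposite K is at (67.20, -44.70). A1 meets VC tangentially, so ZC is at right angles to VC and since A1 is tangent to HS there, ZH ⟂ HS, with radius 14.5, so the center Z sits 14.5 in from both sides at Z = (52.70, -30.20). That places the tangent points at C = (67.20, -30.20) on VC and H = (52.70, -44.70) on HS. Then |KH| = |H − K| = 69.10.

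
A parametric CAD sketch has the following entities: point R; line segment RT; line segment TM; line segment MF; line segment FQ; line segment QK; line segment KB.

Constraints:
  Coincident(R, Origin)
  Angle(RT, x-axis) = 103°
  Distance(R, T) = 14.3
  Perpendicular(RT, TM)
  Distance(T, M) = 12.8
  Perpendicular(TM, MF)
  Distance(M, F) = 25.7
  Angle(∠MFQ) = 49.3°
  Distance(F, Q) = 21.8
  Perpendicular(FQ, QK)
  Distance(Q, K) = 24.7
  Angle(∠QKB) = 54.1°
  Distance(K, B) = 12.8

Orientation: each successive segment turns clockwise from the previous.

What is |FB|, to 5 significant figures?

20.648

R is at the origin; RT runs at 103.0° with length 14.3, so T = (-3.2168, 13.933). The perpendicularity gives TM at right angles to RT, so TM runs at 13.000°; with |TM| = 12.8, M = (9.2551, 16.813). TM ⟂ MF, so MF runs at -77.000°; with |MF| = 25.7, F = (15.036, -8.2284). ∠MFQ = 49.3° gives FQ at 152.30° from the x-axis; with |FQ| = 21.8, Q = (-4.2652, 1.9051). FQ is perpendicular to QK, so QK runs at 62.300°; with |QK| = 24.7, K = (7.2164, 23.774). ∠QKB = 54.1° gives KB at -63.600° from the x-axis; with |KB| = 12.8, B = (12.908, 12.309). Then |FB| = |B − F| = 20.648.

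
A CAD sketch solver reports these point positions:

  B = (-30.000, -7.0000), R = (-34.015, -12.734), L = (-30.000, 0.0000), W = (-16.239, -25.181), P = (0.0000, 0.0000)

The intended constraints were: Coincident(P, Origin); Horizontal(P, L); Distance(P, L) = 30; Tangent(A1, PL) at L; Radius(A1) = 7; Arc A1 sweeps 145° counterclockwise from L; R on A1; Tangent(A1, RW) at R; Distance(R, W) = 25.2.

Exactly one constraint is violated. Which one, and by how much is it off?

Distance(R, W) = 25.2 — off by 3.50.

P = (0.00, 0.00) ✓; P.y = 0.00, L.y = 0.00 ✓; |PL| = 30.00 ✓; ∠(BL, LP) = 90.00° ✓; |BL| = 7.000 ✓; bearing(B→R) − bearing(B→L) = 145.0° ✓; |BR| = 7.000 ✓; ∠(BR, RW) = 90.00° ✓; |RW| = 21.70 ✗.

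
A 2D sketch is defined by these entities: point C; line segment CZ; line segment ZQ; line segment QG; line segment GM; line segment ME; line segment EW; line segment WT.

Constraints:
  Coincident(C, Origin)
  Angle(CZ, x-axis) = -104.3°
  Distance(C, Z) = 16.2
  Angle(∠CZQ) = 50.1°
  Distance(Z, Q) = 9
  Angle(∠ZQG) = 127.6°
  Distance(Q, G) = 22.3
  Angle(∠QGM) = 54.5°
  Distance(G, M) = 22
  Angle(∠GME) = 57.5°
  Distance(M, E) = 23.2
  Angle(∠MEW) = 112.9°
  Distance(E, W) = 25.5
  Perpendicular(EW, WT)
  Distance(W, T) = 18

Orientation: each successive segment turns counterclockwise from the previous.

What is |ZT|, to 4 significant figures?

40.39

C is at the origin; CZ runs at -104.3° with length 16.2, so Z = (-4.001, -15.70). ∠CZQ = 50.1° gives ZQ at 25.60° from the x-axis; with |ZQ| = 9.0, Q = (4.115, -11.81). ∠ZQG = 127.6° gives QG at 78.00° from the x-axis; with |QG| = 22.3, G = (8.752, 10.00). ∠QGM = 54.5° gives GM at -156.5° from the x-axis; with |GM| = 22.0, M = (-11.42, 1.231). ∠GME = 57.5° gives ME at -34.00° from the x-axis; with |ME| = 23.2, E = (7.810, -11.74). ∠MEW = 112.9° gives EW at 33.10° from the x-axis; with |EW| = 25.5, W = (29.17, 2.183). EW is perpendicular to WT, so WT runs at 123.1°; with |WT| = 18.0, T = (19.34, 17.26). Then |ZT| = |T − Z| = 40.39.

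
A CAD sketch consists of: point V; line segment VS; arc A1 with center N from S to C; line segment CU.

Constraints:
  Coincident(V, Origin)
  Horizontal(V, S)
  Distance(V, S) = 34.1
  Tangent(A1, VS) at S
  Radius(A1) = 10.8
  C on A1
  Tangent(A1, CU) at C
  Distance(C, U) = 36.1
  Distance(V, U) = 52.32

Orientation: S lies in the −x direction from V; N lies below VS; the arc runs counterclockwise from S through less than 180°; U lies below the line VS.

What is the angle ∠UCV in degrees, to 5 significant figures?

77.809°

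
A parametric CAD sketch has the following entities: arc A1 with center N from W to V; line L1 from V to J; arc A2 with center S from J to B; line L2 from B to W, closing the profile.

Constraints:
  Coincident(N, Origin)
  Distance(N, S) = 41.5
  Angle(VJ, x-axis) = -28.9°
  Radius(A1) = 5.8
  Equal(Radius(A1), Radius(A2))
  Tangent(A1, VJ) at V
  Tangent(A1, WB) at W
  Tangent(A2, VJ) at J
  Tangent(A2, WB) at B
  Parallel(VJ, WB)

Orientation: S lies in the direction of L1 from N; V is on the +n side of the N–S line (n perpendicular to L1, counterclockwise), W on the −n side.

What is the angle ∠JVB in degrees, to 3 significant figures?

15.6°

The slot axis is L1's direction at -28.9°, so u = (cos -28.9°, sin -28.9°) = (0.875, -0.483) and n = (−sin -28.9°, cos -28.9°) = (0.483, 0.875). N is at the origin and S lies 41.5 along u from N, so S = 41.5·u = (36.3, -20.1). Tangency of A1 to both parallel lines with radius 5.8 puts V and W at N ± 5.8·n: V = (2.80, 5.08), W = (-2.80, -5.08). Equal radii place J and B the same way about S: J = S + 5.8·n = (39.1, -15.0), B = S − 5.8·n = (33.5, -25.1). Then cos ∠JVB = VJ·VB / (|VJ||VB|), giving 15.6°.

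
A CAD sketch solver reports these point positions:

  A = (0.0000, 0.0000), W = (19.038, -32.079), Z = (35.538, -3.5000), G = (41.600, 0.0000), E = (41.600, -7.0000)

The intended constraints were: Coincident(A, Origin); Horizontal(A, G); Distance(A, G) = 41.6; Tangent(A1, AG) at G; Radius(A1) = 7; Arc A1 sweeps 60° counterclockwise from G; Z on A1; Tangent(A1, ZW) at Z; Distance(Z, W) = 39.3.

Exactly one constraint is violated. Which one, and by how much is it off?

Distance(Z, W) = 39.3 — off by 6.30.

A = (0.00, 0.00) ✓; A.y = 0.00, G.y = 0.00 ✓; |AG| = 41.60 ✓; ∠(EG, GA) = 90.00° ✓; |EG| = 7.000 ✓; bearing(E→Z) − bearing(E→G) = 60.00° ✓; |EZ| = 7.000 ✓; ∠(EZ, ZW) = 90.00° ✓; |ZW| = 33.00 ✗.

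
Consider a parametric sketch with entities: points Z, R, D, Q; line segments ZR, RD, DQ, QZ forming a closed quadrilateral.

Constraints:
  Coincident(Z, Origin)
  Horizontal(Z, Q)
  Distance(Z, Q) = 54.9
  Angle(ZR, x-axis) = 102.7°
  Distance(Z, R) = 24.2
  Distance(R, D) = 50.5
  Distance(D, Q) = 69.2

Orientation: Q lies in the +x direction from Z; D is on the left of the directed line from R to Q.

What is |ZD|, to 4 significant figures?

68.26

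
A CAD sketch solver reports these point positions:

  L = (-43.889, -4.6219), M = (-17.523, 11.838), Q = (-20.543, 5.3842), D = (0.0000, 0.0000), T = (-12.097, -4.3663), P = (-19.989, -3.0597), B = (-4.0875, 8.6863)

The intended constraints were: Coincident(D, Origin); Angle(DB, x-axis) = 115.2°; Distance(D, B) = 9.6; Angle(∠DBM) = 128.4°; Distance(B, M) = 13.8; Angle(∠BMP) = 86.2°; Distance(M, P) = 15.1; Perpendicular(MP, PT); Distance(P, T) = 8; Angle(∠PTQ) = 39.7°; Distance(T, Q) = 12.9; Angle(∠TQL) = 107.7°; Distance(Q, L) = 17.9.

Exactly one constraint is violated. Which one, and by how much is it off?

Distance(Q, L) = 17.9 — off by 7.50.

D = (0.00, 0.00) ✓; DB at 115.2° ✓; |DB| = 9.600 ✓; ∠DBM = 128.4° ✓; |BM| = 13.80 ✓; ∠BMP = 86.20° ✓; |MP| = 15.10 ✓; ∠(MP, PT) = 90.00° ✓; |PT| = 7.999 ✓; ∠PTQ = 39.70° ✓; |TQ| = 12.90 ✓; ∠TQL = 107.7° ✓; |QL| = 25.40 ✗.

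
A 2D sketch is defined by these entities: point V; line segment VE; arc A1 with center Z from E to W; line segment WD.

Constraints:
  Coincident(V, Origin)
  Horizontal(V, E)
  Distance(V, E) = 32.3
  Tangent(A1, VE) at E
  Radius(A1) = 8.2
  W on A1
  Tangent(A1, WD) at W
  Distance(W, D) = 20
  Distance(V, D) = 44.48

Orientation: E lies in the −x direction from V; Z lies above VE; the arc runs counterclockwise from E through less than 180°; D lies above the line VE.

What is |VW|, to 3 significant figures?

27.4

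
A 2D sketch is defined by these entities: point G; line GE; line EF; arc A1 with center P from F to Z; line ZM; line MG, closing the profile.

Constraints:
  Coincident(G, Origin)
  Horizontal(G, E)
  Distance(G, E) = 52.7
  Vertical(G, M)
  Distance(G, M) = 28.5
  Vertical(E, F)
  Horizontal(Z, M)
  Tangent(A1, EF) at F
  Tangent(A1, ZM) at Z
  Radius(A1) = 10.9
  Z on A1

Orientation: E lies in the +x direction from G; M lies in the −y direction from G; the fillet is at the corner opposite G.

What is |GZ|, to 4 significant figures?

50.59

The virtual corner opposite G is at (52.70, -28.50). A1 meets EF tangentially, so PF is at right angles to EF and tangency of A1 to ZM means the radius PZ is perpendicular to ZM, with radius 10.9, so the center P sits 10.9 in from both sides at P = (41.80, -17.60). That places the tangent points at F = (52.70, -17.60) on EF and Z = (41.80, -28.50) on ZM. Then |GZ| = |Z − G| = 50.59.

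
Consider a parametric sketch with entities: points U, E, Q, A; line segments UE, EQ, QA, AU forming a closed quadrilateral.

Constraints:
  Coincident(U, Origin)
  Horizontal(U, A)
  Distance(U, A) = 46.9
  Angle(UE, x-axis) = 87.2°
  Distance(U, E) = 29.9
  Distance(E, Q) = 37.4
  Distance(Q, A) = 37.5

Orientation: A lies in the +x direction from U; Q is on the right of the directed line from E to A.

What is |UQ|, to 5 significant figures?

11.937

Checks: |EQ| = 37.40 ✓; |QA| = 37.50 ✓.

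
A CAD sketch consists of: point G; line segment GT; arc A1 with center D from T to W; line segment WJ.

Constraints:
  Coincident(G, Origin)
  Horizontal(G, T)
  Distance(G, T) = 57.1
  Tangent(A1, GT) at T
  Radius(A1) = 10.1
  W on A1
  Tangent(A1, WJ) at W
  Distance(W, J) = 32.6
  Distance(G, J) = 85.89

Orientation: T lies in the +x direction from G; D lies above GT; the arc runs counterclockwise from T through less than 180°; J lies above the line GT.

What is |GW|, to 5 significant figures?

67.011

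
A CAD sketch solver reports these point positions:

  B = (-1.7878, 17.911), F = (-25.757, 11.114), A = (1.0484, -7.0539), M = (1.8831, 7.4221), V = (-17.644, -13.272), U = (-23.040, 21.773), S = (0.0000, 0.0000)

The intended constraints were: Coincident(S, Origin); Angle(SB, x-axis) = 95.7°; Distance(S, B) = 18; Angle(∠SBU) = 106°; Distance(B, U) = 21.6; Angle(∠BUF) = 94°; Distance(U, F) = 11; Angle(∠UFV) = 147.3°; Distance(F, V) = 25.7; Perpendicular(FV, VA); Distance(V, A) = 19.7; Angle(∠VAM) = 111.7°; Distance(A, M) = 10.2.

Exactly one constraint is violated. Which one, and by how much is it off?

Distance(A, M) = 10.2 — off by 4.30.

S = (0.00, 0.00) ✓; SB at 95.70° ✓; |SB| = 18.00 ✓; ∠SBU = 106.0° ✓; |BU| = 21.60 ✓; ∠BUF = 94.00° ✓; |UF| = 11.00 ✓; ∠UFV = 147.3° ✓; |FV| = 25.70 ✓; ∠(FV, VA) = 90.00° ✓; |VA| = 19.70 ✓; ∠VAM = 111.7° ✓; |AM| = 14.50 ✗.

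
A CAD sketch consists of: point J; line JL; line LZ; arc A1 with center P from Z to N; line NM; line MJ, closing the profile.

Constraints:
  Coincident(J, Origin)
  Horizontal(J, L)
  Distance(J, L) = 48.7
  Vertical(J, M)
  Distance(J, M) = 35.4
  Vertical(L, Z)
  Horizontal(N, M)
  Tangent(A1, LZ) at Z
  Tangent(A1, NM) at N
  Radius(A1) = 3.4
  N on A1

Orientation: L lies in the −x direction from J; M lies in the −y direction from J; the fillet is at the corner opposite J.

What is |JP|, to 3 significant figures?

55.5

J is at the origin; JL is horizontal with |JL| = 48.7 and L on the −x side, so L = (-48.7, 0.00). JM is vertical with |JM| = 35.4 and M on the −y side, so M = (0.00, -35.4). The virtual corner opposite J is at (-48.7, -35.4). Since A1 is tangent to LZ there, PZ ⟂ LZ and tangency of A1 to NM means the radius PN is perpendicular to NM, with radius 3.4, so the center P sits 3.4 in from both sides at P = (-45.3, -32.0). Then |JP| = |P − J| = 55.5.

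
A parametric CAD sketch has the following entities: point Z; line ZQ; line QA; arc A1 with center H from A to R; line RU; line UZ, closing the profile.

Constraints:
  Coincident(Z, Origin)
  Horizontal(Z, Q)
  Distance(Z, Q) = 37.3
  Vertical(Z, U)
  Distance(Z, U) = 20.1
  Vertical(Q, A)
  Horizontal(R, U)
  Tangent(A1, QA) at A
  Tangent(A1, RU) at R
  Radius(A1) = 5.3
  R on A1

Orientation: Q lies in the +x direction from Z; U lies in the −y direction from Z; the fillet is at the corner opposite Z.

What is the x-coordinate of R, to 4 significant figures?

32.00

Z is at the origin; Z and Q share the same y with |ZQ| = 37.3 and Q on the +x side, so Q = (37.30, 0.000). Z and U share the same x with |ZU| = 20.1 and U on the −y side, so U = (0.000, -20.10). The virtual corner opposite Z is at (37.30, -20.10). A1 meets QA tangentially, so HA is at right angles to QA and tangency of A1 to RU means the radius HR is perpendicular to RU, with radius 5.3, so the center H sits 5.3 in from both sides at H = (32.00, -14.80). That places the tangent points at A = (37.30, -14.80) on QA and R = (32.00, -20.10) on RU. So R.x = 32.00.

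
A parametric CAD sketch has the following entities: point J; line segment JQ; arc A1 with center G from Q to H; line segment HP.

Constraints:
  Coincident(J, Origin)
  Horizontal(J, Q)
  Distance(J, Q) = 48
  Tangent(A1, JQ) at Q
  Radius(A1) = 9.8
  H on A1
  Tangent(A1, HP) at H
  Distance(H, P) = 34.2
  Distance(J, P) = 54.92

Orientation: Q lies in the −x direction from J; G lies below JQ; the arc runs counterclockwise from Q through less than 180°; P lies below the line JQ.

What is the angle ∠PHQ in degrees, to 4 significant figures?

115.9°

Checks: J.y = 0.00, Q.y = 0.00 ✓; |GH| = 9.800 ✓; ∠(GH, HP) = 90.00° ✓; |HP| = 34.20 ✓; |JP| = 54.92 ✓.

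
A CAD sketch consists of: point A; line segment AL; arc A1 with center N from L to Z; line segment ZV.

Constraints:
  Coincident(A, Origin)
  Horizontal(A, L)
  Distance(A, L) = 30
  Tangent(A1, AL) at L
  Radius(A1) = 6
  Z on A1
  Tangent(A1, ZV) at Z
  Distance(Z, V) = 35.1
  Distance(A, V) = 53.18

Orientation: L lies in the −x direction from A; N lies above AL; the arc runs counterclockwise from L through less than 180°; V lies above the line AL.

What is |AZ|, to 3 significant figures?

25.4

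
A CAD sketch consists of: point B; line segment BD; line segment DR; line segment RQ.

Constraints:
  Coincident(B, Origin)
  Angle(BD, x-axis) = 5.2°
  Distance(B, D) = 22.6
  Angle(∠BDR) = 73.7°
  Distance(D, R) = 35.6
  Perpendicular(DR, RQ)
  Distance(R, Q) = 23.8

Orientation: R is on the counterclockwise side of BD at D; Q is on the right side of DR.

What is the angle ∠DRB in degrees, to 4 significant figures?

36.55°

B is at the origin; BD runs at 5.2° with length 22.6, so D = 22.6·(cos 5.2°, sin 5.2°) = (22.51, 2.048). ∠BDR = 73.7°, so DR runs at 5.2° + (180° − 73.7°) = 111.5° from the x-axis; with |DR| = 35.6, R = D + 35.6·(cos 111.5°, sin 111.5°) = (9.460, 35.17). Then cos ∠DRB = RD·RB / (|RD||RB|), giving 36.55°.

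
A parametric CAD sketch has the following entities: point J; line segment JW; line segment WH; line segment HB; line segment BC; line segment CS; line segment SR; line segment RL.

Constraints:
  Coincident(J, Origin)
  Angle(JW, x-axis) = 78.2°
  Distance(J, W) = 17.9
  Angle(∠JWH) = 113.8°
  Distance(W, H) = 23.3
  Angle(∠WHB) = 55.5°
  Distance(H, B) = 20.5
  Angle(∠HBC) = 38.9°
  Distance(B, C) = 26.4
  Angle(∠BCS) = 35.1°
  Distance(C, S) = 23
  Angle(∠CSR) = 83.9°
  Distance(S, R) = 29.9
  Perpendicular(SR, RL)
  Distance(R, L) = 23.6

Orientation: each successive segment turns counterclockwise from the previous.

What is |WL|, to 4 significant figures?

14.57

J is at the origin; JW runs at 78.2° with length 17.9, so W = (3.660, 17.52). ∠JWH = 113.8° gives WH at 144.4° from the x-axis; with |WH| = 23.3, H = (-15.28, 31.09). ∠WHB = 55.5° gives HB at -91.10° from the x-axis; with |HB| = 20.5, B = (-15.68, 10.59). ∠HBC = 38.9° gives BC at 50.00° from the x-axis; with |BC| = 26.4, C = (1.291, 30.81). ∠BCS = 35.1° gives CS at -165.1° from the x-axis; with |CS| = 23.0, S = (-20.94, 24.90). ∠CSR = 83.9° gives SR at -69.00° from the x-axis; with |SR| = 29.9, R = (-10.22, -3.016). The perpendicularity gives RL at right angles to SR, so RL runs at 21.00°; with |RL| = 23.6, L = (11.81, 5.442). Then |WL| = |L − W| = 14.57.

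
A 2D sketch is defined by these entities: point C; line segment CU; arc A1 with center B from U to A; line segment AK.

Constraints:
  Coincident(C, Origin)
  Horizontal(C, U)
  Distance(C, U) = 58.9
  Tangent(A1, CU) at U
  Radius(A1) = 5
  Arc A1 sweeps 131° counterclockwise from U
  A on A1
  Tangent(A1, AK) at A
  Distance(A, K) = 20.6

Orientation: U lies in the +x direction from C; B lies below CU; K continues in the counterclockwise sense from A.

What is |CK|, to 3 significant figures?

72.7

On A1, U sits at bearing 90° from B; a 131° counterclockwise sweep puts A at bearing 221°, so A = B + 5.0·(cos 221°, sin 221°) = (55.1, -8.28). The tangent condition forces BA to be normal to AK, so AK runs along (−sin 221°, cos 221°); with |AK| = 20.6, K = (68.6, -23.8). Then |CK| = |K − C| = 72.7.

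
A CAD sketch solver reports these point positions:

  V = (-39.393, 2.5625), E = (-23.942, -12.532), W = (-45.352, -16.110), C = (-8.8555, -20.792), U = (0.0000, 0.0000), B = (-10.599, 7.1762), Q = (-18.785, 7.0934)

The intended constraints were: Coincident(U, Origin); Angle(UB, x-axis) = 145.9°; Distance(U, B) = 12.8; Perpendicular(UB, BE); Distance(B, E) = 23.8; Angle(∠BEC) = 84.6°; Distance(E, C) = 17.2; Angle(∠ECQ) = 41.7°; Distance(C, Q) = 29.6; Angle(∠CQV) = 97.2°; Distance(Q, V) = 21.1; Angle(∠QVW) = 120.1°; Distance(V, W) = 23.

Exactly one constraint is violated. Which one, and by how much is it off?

Distance(V, W) = 23 — off by 3.40.

U = (0.00, 0.00) ✓; UB at 145.9° ✓; |UB| = 12.80 ✓; ∠(UB, BE) = 90.00° ✓; |BE| = 23.80 ✓; ∠BEC = 84.60° ✓; |EC| = 17.20 ✓; ∠ECQ = 41.70° ✓; |CQ| = 29.60 ✓; ∠CQV = 97.20° ✓; |QV| = 21.10 ✓; ∠QVW = 120.1° ✓; |VW| = 19.60 ✗.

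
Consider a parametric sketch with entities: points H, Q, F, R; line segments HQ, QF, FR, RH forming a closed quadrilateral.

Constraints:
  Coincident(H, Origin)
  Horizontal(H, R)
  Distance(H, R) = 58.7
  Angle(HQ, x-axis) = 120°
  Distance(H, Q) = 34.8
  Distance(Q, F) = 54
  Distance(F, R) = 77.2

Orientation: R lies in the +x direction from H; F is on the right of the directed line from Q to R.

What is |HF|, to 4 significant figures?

27.99

H is at the origin; H and R share the same y with |HR| = 58.7 and R in +x, so R = (58.7, 0). HQ runs at 120.0° with |HQ| = 34.8, so Q = (-17.40, 30.14). F is determined by |QF| = 54.0 and |FR| = 77.2 together: it lies at the intersection of circle(Q, 54.0) and circle(R, 77.2). With |QR| = 81.85, the foot of the radical line on QR is 22.33 from Q and the perpendicular offset is √(54.0² − 22.33²) = 49.17. Taking the right-of-QR solution: F = (-14.74, -23.80).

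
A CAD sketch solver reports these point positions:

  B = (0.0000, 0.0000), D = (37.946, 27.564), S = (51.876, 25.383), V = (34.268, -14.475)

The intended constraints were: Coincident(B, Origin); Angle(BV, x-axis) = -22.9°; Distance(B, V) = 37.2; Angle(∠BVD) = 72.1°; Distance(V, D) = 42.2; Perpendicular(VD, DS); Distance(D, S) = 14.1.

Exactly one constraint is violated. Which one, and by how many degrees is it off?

Perpendicular(VD, DS) — off by 3.90°.

B = (0.00, 0.00) ✓; BV at -22.90° ✓; |BV| = 37.20 ✓; ∠BVD = 72.10° ✓; |VD| = 42.20 ✓; ∠(VD, DS) = 93.90° ✗; |DS| = 14.10 ✓.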